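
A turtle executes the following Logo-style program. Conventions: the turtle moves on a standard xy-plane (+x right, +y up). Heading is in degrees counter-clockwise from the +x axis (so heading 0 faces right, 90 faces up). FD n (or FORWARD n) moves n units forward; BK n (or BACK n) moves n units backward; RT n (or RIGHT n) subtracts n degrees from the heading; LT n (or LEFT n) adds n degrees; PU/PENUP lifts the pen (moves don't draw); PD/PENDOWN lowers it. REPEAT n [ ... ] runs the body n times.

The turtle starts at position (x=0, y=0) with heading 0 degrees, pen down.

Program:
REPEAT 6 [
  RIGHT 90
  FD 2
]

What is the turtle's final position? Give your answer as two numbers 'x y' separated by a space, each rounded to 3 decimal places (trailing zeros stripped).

Executing turtle program step by step:
Start: pos=(0,0), heading=0, pen down
REPEAT 6 [
  -- iteration 1/6 --
  RT 90: heading 0 -> 270
  FD 2: (0,0) -> (0,-2) [heading=270, draw]
  -- iteration 2/6 --
  RT 90: heading 270 -> 180
  FD 2: (0,-2) -> (-2,-2) [heading=180, draw]
  -- iteration 3/6 --
  RT 90: heading 180 -> 90
  FD 2: (-2,-2) -> (-2,0) [heading=90, draw]
  -- iteration 4/6 --
  RT 90: heading 90 -> 0
  FD 2: (-2,0) -> (0,0) [heading=0, draw]
  -- iteration 5/6 --
  RT 90: heading 0 -> 270
  FD 2: (0,0) -> (0,-2) [heading=270, draw]
  -- iteration 6/6 --
  RT 90: heading 270 -> 180
  FD 2: (0,-2) -> (-2,-2) [heading=180, draw]
]
Final: pos=(-2,-2), heading=180, 6 segment(s) drawn

Answer: -2 -2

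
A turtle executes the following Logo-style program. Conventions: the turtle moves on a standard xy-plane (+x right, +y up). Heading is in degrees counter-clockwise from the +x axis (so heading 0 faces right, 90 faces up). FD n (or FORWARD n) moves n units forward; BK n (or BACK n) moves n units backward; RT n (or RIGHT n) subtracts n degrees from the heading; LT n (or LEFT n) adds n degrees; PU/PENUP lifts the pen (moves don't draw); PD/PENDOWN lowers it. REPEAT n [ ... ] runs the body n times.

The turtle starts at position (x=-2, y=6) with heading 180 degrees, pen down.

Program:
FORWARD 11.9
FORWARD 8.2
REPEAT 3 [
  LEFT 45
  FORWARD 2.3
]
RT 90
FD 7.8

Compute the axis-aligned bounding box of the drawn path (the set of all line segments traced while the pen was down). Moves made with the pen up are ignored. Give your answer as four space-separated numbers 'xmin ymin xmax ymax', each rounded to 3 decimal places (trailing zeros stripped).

Answer: -27.615 -5.068 -2 6

Derivation:
Executing turtle program step by step:
Start: pos=(-2,6), heading=180, pen down
FD 11.9: (-2,6) -> (-13.9,6) [heading=180, draw]
FD 8.2: (-13.9,6) -> (-22.1,6) [heading=180, draw]
REPEAT 3 [
  -- iteration 1/3 --
  LT 45: heading 180 -> 225
  FD 2.3: (-22.1,6) -> (-23.726,4.374) [heading=225, draw]
  -- iteration 2/3 --
  LT 45: heading 225 -> 270
  FD 2.3: (-23.726,4.374) -> (-23.726,2.074) [heading=270, draw]
  -- iteration 3/3 --
  LT 45: heading 270 -> 315
  FD 2.3: (-23.726,2.074) -> (-22.1,0.447) [heading=315, draw]
]
RT 90: heading 315 -> 225
FD 7.8: (-22.1,0.447) -> (-27.615,-5.068) [heading=225, draw]
Final: pos=(-27.615,-5.068), heading=225, 6 segment(s) drawn

Segment endpoints: x in {-27.615, -23.726, -22.1, -13.9, -2}, y in {-5.068, 0.447, 2.074, 4.374, 6, 6, 6}
xmin=-27.615, ymin=-5.068, xmax=-2, ymax=6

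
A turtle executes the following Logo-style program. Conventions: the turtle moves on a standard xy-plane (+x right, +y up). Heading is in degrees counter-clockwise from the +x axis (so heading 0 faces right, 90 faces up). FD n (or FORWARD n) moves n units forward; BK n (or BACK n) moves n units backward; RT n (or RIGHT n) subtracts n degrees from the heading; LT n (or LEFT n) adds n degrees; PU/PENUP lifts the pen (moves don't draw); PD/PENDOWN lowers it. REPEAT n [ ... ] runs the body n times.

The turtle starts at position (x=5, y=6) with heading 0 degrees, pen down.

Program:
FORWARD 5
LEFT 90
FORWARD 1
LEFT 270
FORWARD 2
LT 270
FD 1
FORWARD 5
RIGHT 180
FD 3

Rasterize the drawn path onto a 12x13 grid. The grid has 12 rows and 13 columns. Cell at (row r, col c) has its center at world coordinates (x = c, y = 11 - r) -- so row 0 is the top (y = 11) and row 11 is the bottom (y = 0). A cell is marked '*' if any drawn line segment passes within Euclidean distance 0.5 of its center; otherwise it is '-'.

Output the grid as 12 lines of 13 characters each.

Answer: -------------
-------------
-------------
-------------
----------***
-----******-*
------------*
------------*
------------*
------------*
------------*
-------------

Derivation:
Segment 0: (5,6) -> (10,6)
Segment 1: (10,6) -> (10,7)
Segment 2: (10,7) -> (12,7)
Segment 3: (12,7) -> (12,6)
Segment 4: (12,6) -> (12,1)
Segment 5: (12,1) -> (12,4)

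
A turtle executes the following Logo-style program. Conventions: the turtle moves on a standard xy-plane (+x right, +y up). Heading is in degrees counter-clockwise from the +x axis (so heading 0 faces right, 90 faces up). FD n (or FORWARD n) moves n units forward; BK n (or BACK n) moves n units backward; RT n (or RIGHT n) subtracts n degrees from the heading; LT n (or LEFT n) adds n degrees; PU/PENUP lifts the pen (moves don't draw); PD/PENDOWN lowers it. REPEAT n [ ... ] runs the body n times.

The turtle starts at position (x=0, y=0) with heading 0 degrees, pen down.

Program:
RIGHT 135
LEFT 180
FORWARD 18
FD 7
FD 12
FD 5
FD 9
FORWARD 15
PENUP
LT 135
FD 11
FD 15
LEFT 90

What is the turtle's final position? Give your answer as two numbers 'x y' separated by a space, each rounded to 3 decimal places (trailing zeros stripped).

Answer: 20.669 46.669

Derivation:
Executing turtle program step by step:
Start: pos=(0,0), heading=0, pen down
RT 135: heading 0 -> 225
LT 180: heading 225 -> 45
FD 18: (0,0) -> (12.728,12.728) [heading=45, draw]
FD 7: (12.728,12.728) -> (17.678,17.678) [heading=45, draw]
FD 12: (17.678,17.678) -> (26.163,26.163) [heading=45, draw]
FD 5: (26.163,26.163) -> (29.698,29.698) [heading=45, draw]
FD 9: (29.698,29.698) -> (36.062,36.062) [heading=45, draw]
FD 15: (36.062,36.062) -> (46.669,46.669) [heading=45, draw]
PU: pen up
LT 135: heading 45 -> 180
FD 11: (46.669,46.669) -> (35.669,46.669) [heading=180, move]
FD 15: (35.669,46.669) -> (20.669,46.669) [heading=180, move]
LT 90: heading 180 -> 270
Final: pos=(20.669,46.669), heading=270, 6 segment(s) drawn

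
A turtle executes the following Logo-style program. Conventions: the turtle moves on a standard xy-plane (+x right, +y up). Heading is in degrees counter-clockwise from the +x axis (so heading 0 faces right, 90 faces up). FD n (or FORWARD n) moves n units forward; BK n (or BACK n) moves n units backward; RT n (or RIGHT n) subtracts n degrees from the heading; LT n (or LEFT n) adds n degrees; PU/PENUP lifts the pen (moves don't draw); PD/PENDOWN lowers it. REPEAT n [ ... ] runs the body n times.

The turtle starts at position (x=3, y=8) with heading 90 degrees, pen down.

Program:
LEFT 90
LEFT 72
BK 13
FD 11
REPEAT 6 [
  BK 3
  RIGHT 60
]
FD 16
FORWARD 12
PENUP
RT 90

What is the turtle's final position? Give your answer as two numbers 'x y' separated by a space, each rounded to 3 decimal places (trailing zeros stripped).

Answer: -5.034 -16.727

Derivation:
Executing turtle program step by step:
Start: pos=(3,8), heading=90, pen down
LT 90: heading 90 -> 180
LT 72: heading 180 -> 252
BK 13: (3,8) -> (7.017,20.364) [heading=252, draw]
FD 11: (7.017,20.364) -> (3.618,9.902) [heading=252, draw]
REPEAT 6 [
  -- iteration 1/6 --
  BK 3: (3.618,9.902) -> (4.545,12.755) [heading=252, draw]
  RT 60: heading 252 -> 192
  -- iteration 2/6 --
  BK 3: (4.545,12.755) -> (7.48,13.379) [heading=192, draw]
  RT 60: heading 192 -> 132
  -- iteration 3/6 --
  BK 3: (7.48,13.379) -> (9.487,11.15) [heading=132, draw]
  RT 60: heading 132 -> 72
  -- iteration 4/6 --
  BK 3: (9.487,11.15) -> (8.56,8.296) [heading=72, draw]
  RT 60: heading 72 -> 12
  -- iteration 5/6 --
  BK 3: (8.56,8.296) -> (5.625,7.673) [heading=12, draw]
  RT 60: heading 12 -> 312
  -- iteration 6/6 --
  BK 3: (5.625,7.673) -> (3.618,9.902) [heading=312, draw]
  RT 60: heading 312 -> 252
]
FD 16: (3.618,9.902) -> (-1.326,-5.315) [heading=252, draw]
FD 12: (-1.326,-5.315) -> (-5.034,-16.727) [heading=252, draw]
PU: pen up
RT 90: heading 252 -> 162
Final: pos=(-5.034,-16.727), heading=162, 10 segment(s) drawn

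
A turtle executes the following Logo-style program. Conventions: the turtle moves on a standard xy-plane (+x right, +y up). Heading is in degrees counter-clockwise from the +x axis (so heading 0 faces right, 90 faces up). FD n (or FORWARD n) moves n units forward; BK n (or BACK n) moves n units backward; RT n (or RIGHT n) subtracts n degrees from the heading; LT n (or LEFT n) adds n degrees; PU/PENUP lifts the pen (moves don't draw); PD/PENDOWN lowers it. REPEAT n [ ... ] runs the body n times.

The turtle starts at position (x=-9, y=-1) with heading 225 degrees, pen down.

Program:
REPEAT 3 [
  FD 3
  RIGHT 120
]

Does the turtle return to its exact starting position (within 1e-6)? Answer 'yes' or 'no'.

Executing turtle program step by step:
Start: pos=(-9,-1), heading=225, pen down
REPEAT 3 [
  -- iteration 1/3 --
  FD 3: (-9,-1) -> (-11.121,-3.121) [heading=225, draw]
  RT 120: heading 225 -> 105
  -- iteration 2/3 --
  FD 3: (-11.121,-3.121) -> (-11.898,-0.224) [heading=105, draw]
  RT 120: heading 105 -> 345
  -- iteration 3/3 --
  FD 3: (-11.898,-0.224) -> (-9,-1) [heading=345, draw]
  RT 120: heading 345 -> 225
]
Final: pos=(-9,-1), heading=225, 3 segment(s) drawn

Start position: (-9, -1)
Final position: (-9, -1)
Distance = 0; < 1e-6 -> CLOSED

Answer: yes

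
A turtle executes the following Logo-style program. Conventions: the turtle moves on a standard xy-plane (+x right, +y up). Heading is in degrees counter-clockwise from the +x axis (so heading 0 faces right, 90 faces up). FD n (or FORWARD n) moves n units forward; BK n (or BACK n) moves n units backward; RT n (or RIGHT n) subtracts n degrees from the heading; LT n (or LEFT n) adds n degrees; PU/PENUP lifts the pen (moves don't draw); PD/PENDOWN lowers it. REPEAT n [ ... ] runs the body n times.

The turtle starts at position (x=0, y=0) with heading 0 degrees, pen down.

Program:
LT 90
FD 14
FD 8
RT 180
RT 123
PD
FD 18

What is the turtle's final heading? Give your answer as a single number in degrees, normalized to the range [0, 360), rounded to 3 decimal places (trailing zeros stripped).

Executing turtle program step by step:
Start: pos=(0,0), heading=0, pen down
LT 90: heading 0 -> 90
FD 14: (0,0) -> (0,14) [heading=90, draw]
FD 8: (0,14) -> (0,22) [heading=90, draw]
RT 180: heading 90 -> 270
RT 123: heading 270 -> 147
PD: pen down
FD 18: (0,22) -> (-15.096,31.804) [heading=147, draw]
Final: pos=(-15.096,31.804), heading=147, 3 segment(s) drawn

Answer: 147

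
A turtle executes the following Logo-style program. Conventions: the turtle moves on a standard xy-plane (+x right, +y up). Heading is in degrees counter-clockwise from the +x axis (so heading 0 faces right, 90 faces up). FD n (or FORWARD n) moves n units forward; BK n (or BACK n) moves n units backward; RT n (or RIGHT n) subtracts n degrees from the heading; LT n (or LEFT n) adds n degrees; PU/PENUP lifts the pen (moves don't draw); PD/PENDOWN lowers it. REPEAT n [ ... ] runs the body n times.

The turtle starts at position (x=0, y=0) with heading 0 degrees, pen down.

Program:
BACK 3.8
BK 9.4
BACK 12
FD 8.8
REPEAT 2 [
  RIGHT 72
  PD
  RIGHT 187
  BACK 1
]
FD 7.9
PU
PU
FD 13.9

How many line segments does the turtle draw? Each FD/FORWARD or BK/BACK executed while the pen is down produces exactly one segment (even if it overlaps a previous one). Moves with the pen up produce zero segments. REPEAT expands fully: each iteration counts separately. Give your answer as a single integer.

Executing turtle program step by step:
Start: pos=(0,0), heading=0, pen down
BK 3.8: (0,0) -> (-3.8,0) [heading=0, draw]
BK 9.4: (-3.8,0) -> (-13.2,0) [heading=0, draw]
BK 12: (-13.2,0) -> (-25.2,0) [heading=0, draw]
FD 8.8: (-25.2,0) -> (-16.4,0) [heading=0, draw]
REPEAT 2 [
  -- iteration 1/2 --
  RT 72: heading 0 -> 288
  PD: pen down
  RT 187: heading 288 -> 101
  BK 1: (-16.4,0) -> (-16.209,-0.982) [heading=101, draw]
  -- iteration 2/2 --
  RT 72: heading 101 -> 29
  PD: pen down
  RT 187: heading 29 -> 202
  BK 1: (-16.209,-0.982) -> (-15.282,-0.607) [heading=202, draw]
]
FD 7.9: (-15.282,-0.607) -> (-22.607,-3.566) [heading=202, draw]
PU: pen up
PU: pen up
FD 13.9: (-22.607,-3.566) -> (-35.495,-8.773) [heading=202, move]
Final: pos=(-35.495,-8.773), heading=202, 7 segment(s) drawn
Segments drawn: 7

Answer: 7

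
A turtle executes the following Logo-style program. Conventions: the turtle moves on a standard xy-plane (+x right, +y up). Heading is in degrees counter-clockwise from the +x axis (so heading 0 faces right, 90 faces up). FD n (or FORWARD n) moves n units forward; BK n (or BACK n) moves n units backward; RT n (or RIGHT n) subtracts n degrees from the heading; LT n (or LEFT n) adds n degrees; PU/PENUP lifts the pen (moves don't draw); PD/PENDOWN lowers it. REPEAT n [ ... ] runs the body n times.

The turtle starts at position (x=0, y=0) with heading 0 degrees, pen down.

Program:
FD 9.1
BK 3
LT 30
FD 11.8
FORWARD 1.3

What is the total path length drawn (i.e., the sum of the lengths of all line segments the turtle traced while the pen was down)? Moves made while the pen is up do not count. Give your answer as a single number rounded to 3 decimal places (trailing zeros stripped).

Executing turtle program step by step:
Start: pos=(0,0), heading=0, pen down
FD 9.1: (0,0) -> (9.1,0) [heading=0, draw]
BK 3: (9.1,0) -> (6.1,0) [heading=0, draw]
LT 30: heading 0 -> 30
FD 11.8: (6.1,0) -> (16.319,5.9) [heading=30, draw]
FD 1.3: (16.319,5.9) -> (17.445,6.55) [heading=30, draw]
Final: pos=(17.445,6.55), heading=30, 4 segment(s) drawn

Segment lengths:
  seg 1: (0,0) -> (9.1,0), length = 9.1
  seg 2: (9.1,0) -> (6.1,0), length = 3
  seg 3: (6.1,0) -> (16.319,5.9), length = 11.8
  seg 4: (16.319,5.9) -> (17.445,6.55), length = 1.3
Total = 25.2

Answer: 25.2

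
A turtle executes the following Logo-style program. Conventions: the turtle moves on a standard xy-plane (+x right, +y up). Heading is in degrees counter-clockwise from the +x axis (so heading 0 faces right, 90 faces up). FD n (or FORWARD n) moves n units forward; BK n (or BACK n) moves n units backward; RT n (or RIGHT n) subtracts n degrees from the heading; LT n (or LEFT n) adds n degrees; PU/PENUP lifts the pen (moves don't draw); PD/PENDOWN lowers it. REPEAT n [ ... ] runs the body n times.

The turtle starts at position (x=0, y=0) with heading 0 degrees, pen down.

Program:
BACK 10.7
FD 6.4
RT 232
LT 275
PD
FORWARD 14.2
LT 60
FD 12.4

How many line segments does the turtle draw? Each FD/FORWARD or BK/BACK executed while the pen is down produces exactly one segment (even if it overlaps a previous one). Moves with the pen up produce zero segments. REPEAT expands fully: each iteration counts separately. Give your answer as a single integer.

Answer: 4

Derivation:
Executing turtle program step by step:
Start: pos=(0,0), heading=0, pen down
BK 10.7: (0,0) -> (-10.7,0) [heading=0, draw]
FD 6.4: (-10.7,0) -> (-4.3,0) [heading=0, draw]
RT 232: heading 0 -> 128
LT 275: heading 128 -> 43
PD: pen down
FD 14.2: (-4.3,0) -> (6.085,9.684) [heading=43, draw]
LT 60: heading 43 -> 103
FD 12.4: (6.085,9.684) -> (3.296,21.767) [heading=103, draw]
Final: pos=(3.296,21.767), heading=103, 4 segment(s) drawn
Segments drawn: 4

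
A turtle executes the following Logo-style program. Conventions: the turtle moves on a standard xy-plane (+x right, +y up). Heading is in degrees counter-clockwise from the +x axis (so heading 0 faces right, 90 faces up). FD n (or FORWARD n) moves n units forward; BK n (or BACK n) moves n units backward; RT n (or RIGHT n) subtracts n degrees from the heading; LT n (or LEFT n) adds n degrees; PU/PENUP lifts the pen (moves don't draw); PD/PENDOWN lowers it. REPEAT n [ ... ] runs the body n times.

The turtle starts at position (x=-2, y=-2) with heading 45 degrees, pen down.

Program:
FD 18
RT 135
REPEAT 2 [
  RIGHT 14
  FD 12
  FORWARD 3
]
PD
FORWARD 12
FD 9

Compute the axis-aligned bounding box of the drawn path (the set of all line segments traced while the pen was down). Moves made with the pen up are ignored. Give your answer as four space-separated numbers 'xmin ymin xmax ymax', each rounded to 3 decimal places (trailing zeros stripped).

Answer: -9.802 -35.613 10.728 10.728

Derivation:
Executing turtle program step by step:
Start: pos=(-2,-2), heading=45, pen down
FD 18: (-2,-2) -> (10.728,10.728) [heading=45, draw]
RT 135: heading 45 -> 270
REPEAT 2 [
  -- iteration 1/2 --
  RT 14: heading 270 -> 256
  FD 12: (10.728,10.728) -> (7.825,-0.916) [heading=256, draw]
  FD 3: (7.825,-0.916) -> (7.099,-3.827) [heading=256, draw]
  -- iteration 2/2 --
  RT 14: heading 256 -> 242
  FD 12: (7.099,-3.827) -> (1.465,-14.422) [heading=242, draw]
  FD 3: (1.465,-14.422) -> (0.057,-17.071) [heading=242, draw]
]
PD: pen down
FD 12: (0.057,-17.071) -> (-5.577,-27.666) [heading=242, draw]
FD 9: (-5.577,-27.666) -> (-9.802,-35.613) [heading=242, draw]
Final: pos=(-9.802,-35.613), heading=242, 7 segment(s) drawn

Segment endpoints: x in {-9.802, -5.577, -2, 0.057, 1.465, 7.099, 7.825, 10.728}, y in {-35.613, -27.666, -17.071, -14.422, -3.827, -2, -0.916, 10.728}
xmin=-9.802, ymin=-35.613, xmax=10.728, ymax=10.728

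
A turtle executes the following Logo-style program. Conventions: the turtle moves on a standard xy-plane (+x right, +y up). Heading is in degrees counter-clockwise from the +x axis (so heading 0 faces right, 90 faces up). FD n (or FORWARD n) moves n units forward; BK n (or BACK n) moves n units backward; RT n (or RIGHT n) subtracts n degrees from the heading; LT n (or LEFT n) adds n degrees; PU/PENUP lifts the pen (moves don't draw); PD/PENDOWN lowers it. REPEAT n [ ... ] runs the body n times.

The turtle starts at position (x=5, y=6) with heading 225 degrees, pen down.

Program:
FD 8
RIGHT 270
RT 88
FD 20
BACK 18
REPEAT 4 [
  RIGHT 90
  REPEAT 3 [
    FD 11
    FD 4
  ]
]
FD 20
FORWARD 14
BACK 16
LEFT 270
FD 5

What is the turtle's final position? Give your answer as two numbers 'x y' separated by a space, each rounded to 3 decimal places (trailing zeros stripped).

Executing turtle program step by step:
Start: pos=(5,6), heading=225, pen down
FD 8: (5,6) -> (-0.657,0.343) [heading=225, draw]
RT 270: heading 225 -> 315
RT 88: heading 315 -> 227
FD 20: (-0.657,0.343) -> (-14.297,-14.284) [heading=227, draw]
BK 18: (-14.297,-14.284) -> (-2.021,-1.12) [heading=227, draw]
REPEAT 4 [
  -- iteration 1/4 --
  RT 90: heading 227 -> 137
  REPEAT 3 [
    -- iteration 1/3 --
    FD 11: (-2.021,-1.12) -> (-10.066,6.382) [heading=137, draw]
    FD 4: (-10.066,6.382) -> (-12.991,9.11) [heading=137, draw]
    -- iteration 2/3 --
    FD 11: (-12.991,9.11) -> (-21.036,16.612) [heading=137, draw]
    FD 4: (-21.036,16.612) -> (-23.961,19.34) [heading=137, draw]
    -- iteration 3/3 --
    FD 11: (-23.961,19.34) -> (-32.006,26.842) [heading=137, draw]
    FD 4: (-32.006,26.842) -> (-34.932,29.57) [heading=137, draw]
  ]
  -- iteration 2/4 --
  RT 90: heading 137 -> 47
  REPEAT 3 [
    -- iteration 1/3 --
    FD 11: (-34.932,29.57) -> (-27.43,37.615) [heading=47, draw]
    FD 4: (-27.43,37.615) -> (-24.702,40.541) [heading=47, draw]
    -- iteration 2/3 --
    FD 11: (-24.702,40.541) -> (-17.2,48.586) [heading=47, draw]
    FD 4: (-17.2,48.586) -> (-14.472,51.511) [heading=47, draw]
    -- iteration 3/3 --
    FD 11: (-14.472,51.511) -> (-6.97,59.556) [heading=47, draw]
    FD 4: (-6.97,59.556) -> (-4.242,62.481) [heading=47, draw]
  ]
  -- iteration 3/4 --
  RT 90: heading 47 -> 317
  REPEAT 3 [
    -- iteration 1/3 --
    FD 11: (-4.242,62.481) -> (3.803,54.979) [heading=317, draw]
    FD 4: (3.803,54.979) -> (6.728,52.251) [heading=317, draw]
    -- iteration 2/3 --
    FD 11: (6.728,52.251) -> (14.773,44.749) [heading=317, draw]
    FD 4: (14.773,44.749) -> (17.699,42.021) [heading=317, draw]
    -- iteration 3/3 --
    FD 11: (17.699,42.021) -> (25.744,34.519) [heading=317, draw]
    FD 4: (25.744,34.519) -> (28.669,31.791) [heading=317, draw]
  ]
  -- iteration 4/4 --
  RT 90: heading 317 -> 227
  REPEAT 3 [
    -- iteration 1/3 --
    FD 11: (28.669,31.791) -> (21.167,23.746) [heading=227, draw]
    FD 4: (21.167,23.746) -> (18.439,20.821) [heading=227, draw]
    -- iteration 2/3 --
    FD 11: (18.439,20.821) -> (10.937,12.776) [heading=227, draw]
    FD 4: (10.937,12.776) -> (8.209,9.851) [heading=227, draw]
    -- iteration 3/3 --
    FD 11: (8.209,9.851) -> (0.707,1.806) [heading=227, draw]
    FD 4: (0.707,1.806) -> (-2.021,-1.12) [heading=227, draw]
  ]
]
FD 20: (-2.021,-1.12) -> (-15.661,-15.747) [heading=227, draw]
FD 14: (-15.661,-15.747) -> (-25.209,-25.986) [heading=227, draw]
BK 16: (-25.209,-25.986) -> (-14.297,-14.284) [heading=227, draw]
LT 270: heading 227 -> 137
FD 5: (-14.297,-14.284) -> (-17.954,-10.874) [heading=137, draw]
Final: pos=(-17.954,-10.874), heading=137, 31 segment(s) drawn

Answer: -17.954 -10.874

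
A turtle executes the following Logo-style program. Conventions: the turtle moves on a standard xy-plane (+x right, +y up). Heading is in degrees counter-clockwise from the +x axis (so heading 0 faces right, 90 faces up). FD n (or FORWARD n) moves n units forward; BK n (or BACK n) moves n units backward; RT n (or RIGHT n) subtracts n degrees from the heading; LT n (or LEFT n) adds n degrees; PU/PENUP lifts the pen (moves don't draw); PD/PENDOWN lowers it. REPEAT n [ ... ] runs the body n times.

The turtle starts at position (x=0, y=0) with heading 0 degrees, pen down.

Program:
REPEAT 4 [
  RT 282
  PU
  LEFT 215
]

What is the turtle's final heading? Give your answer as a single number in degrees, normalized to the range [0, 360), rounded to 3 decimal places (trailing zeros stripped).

Answer: 92

Derivation:
Executing turtle program step by step:
Start: pos=(0,0), heading=0, pen down
REPEAT 4 [
  -- iteration 1/4 --
  RT 282: heading 0 -> 78
  PU: pen up
  LT 215: heading 78 -> 293
  -- iteration 2/4 --
  RT 282: heading 293 -> 11
  PU: pen up
  LT 215: heading 11 -> 226
  -- iteration 3/4 --
  RT 282: heading 226 -> 304
  PU: pen up
  LT 215: heading 304 -> 159
  -- iteration 4/4 --
  RT 282: heading 159 -> 237
  PU: pen up
  LT 215: heading 237 -> 92
]
Final: pos=(0,0), heading=92, 0 segment(s) drawn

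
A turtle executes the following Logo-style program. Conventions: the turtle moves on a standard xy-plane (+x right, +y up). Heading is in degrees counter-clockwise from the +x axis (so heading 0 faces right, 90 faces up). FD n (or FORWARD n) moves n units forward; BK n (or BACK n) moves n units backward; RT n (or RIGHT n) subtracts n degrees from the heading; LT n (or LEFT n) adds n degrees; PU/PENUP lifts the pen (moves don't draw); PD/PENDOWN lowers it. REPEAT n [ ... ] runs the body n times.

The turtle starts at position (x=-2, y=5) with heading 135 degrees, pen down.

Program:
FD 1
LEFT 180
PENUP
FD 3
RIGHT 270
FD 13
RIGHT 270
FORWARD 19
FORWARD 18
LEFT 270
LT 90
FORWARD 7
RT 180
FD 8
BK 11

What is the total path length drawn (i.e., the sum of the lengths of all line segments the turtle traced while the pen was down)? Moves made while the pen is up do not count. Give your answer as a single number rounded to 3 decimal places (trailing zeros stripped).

Executing turtle program step by step:
Start: pos=(-2,5), heading=135, pen down
FD 1: (-2,5) -> (-2.707,5.707) [heading=135, draw]
LT 180: heading 135 -> 315
PU: pen up
FD 3: (-2.707,5.707) -> (-0.586,3.586) [heading=315, move]
RT 270: heading 315 -> 45
FD 13: (-0.586,3.586) -> (8.607,12.778) [heading=45, move]
RT 270: heading 45 -> 135
FD 19: (8.607,12.778) -> (-4.828,26.213) [heading=135, move]
FD 18: (-4.828,26.213) -> (-17.556,38.941) [heading=135, move]
LT 270: heading 135 -> 45
LT 90: heading 45 -> 135
FD 7: (-17.556,38.941) -> (-22.506,43.891) [heading=135, move]
RT 180: heading 135 -> 315
FD 8: (-22.506,43.891) -> (-16.849,38.234) [heading=315, move]
BK 11: (-16.849,38.234) -> (-24.627,46.012) [heading=315, move]
Final: pos=(-24.627,46.012), heading=315, 1 segment(s) drawn

Segment lengths:
  seg 1: (-2,5) -> (-2.707,5.707), length = 1
Total = 1

Answer: 1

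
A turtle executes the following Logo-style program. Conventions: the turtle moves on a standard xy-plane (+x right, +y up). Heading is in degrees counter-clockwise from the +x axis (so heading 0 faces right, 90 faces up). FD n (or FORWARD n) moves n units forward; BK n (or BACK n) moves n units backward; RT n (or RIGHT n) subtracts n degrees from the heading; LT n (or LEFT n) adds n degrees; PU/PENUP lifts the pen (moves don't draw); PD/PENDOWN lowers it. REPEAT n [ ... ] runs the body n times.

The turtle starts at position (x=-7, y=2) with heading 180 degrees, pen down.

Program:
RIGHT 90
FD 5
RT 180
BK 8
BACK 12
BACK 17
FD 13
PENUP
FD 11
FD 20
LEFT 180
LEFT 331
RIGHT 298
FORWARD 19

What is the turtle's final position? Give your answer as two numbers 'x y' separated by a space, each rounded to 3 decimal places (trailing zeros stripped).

Executing turtle program step by step:
Start: pos=(-7,2), heading=180, pen down
RT 90: heading 180 -> 90
FD 5: (-7,2) -> (-7,7) [heading=90, draw]
RT 180: heading 90 -> 270
BK 8: (-7,7) -> (-7,15) [heading=270, draw]
BK 12: (-7,15) -> (-7,27) [heading=270, draw]
BK 17: (-7,27) -> (-7,44) [heading=270, draw]
FD 13: (-7,44) -> (-7,31) [heading=270, draw]
PU: pen up
FD 11: (-7,31) -> (-7,20) [heading=270, move]
FD 20: (-7,20) -> (-7,0) [heading=270, move]
LT 180: heading 270 -> 90
LT 331: heading 90 -> 61
RT 298: heading 61 -> 123
FD 19: (-7,0) -> (-17.348,15.935) [heading=123, move]
Final: pos=(-17.348,15.935), heading=123, 5 segment(s) drawn

Answer: -17.348 15.935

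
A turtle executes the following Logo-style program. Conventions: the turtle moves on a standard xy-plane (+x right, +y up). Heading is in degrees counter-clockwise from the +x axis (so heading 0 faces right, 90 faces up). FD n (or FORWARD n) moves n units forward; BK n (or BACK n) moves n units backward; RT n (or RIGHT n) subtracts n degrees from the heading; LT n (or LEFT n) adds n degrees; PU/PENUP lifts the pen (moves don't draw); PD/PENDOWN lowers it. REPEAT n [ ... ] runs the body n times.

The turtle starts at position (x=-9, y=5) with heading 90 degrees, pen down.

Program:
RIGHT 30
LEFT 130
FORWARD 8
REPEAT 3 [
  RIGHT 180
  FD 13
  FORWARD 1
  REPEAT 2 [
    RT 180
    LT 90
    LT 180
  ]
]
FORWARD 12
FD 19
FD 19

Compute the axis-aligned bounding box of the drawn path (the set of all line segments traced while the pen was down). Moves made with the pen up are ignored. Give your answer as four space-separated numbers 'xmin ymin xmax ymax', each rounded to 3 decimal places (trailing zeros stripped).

Executing turtle program step by step:
Start: pos=(-9,5), heading=90, pen down
RT 30: heading 90 -> 60
LT 130: heading 60 -> 190
FD 8: (-9,5) -> (-16.878,3.611) [heading=190, draw]
REPEAT 3 [
  -- iteration 1/3 --
  RT 180: heading 190 -> 10
  FD 13: (-16.878,3.611) -> (-4.076,5.868) [heading=10, draw]
  FD 1: (-4.076,5.868) -> (-3.091,6.042) [heading=10, draw]
  REPEAT 2 [
    -- iteration 1/2 --
    RT 180: heading 10 -> 190
    LT 90: heading 190 -> 280
    LT 180: heading 280 -> 100
    -- iteration 2/2 --
    RT 180: heading 100 -> 280
    LT 90: heading 280 -> 10
    LT 180: heading 10 -> 190
  ]
  -- iteration 2/3 --
  RT 180: heading 190 -> 10
  FD 13: (-3.091,6.042) -> (9.711,8.299) [heading=10, draw]
  FD 1: (9.711,8.299) -> (10.696,8.473) [heading=10, draw]
  REPEAT 2 [
    -- iteration 1/2 --
    RT 180: heading 10 -> 190
    LT 90: heading 190 -> 280
    LT 180: heading 280 -> 100
    -- iteration 2/2 --
    RT 180: heading 100 -> 280
    LT 90: heading 280 -> 10
    LT 180: heading 10 -> 190
  ]
  -- iteration 3/3 --
  RT 180: heading 190 -> 10
  FD 13: (10.696,8.473) -> (23.499,10.73) [heading=10, draw]
  FD 1: (23.499,10.73) -> (24.483,10.904) [heading=10, draw]
  REPEAT 2 [
    -- iteration 1/2 --
    RT 180: heading 10 -> 190
    LT 90: heading 190 -> 280
    LT 180: heading 280 -> 100
    -- iteration 2/2 --
    RT 180: heading 100 -> 280
    LT 90: heading 280 -> 10
    LT 180: heading 10 -> 190
  ]
]
FD 12: (24.483,10.904) -> (12.666,8.82) [heading=190, draw]
FD 19: (12.666,8.82) -> (-6.046,5.521) [heading=190, draw]
FD 19: (-6.046,5.521) -> (-24.757,2.222) [heading=190, draw]
Final: pos=(-24.757,2.222), heading=190, 10 segment(s) drawn

Segment endpoints: x in {-24.757, -16.878, -9, -6.046, -4.076, -3.091, 9.711, 10.696, 12.666, 23.499, 24.483}, y in {2.222, 3.611, 5, 5.521, 5.868, 6.042, 8.299, 8.473, 8.82, 10.73, 10.904}
xmin=-24.757, ymin=2.222, xmax=24.483, ymax=10.904

Answer: -24.757 2.222 24.483 10.904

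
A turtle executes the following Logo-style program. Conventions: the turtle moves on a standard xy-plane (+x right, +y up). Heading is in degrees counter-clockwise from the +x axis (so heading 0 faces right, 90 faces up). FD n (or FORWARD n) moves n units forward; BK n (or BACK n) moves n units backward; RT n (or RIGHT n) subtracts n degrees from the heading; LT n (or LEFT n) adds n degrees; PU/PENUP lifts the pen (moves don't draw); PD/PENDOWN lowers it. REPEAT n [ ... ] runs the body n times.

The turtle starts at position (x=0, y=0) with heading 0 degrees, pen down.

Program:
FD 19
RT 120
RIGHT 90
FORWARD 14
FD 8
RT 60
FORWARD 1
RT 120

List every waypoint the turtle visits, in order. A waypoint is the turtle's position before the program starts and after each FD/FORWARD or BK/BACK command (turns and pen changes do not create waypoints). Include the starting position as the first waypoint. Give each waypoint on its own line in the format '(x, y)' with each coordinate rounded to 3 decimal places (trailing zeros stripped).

Executing turtle program step by step:
Start: pos=(0,0), heading=0, pen down
FD 19: (0,0) -> (19,0) [heading=0, draw]
RT 120: heading 0 -> 240
RT 90: heading 240 -> 150
FD 14: (19,0) -> (6.876,7) [heading=150, draw]
FD 8: (6.876,7) -> (-0.053,11) [heading=150, draw]
RT 60: heading 150 -> 90
FD 1: (-0.053,11) -> (-0.053,12) [heading=90, draw]
RT 120: heading 90 -> 330
Final: pos=(-0.053,12), heading=330, 4 segment(s) drawn
Waypoints (5 total):
(0, 0)
(19, 0)
(6.876, 7)
(-0.053, 11)
(-0.053, 12)

Answer: (0, 0)
(19, 0)
(6.876, 7)
(-0.053, 11)
(-0.053, 12)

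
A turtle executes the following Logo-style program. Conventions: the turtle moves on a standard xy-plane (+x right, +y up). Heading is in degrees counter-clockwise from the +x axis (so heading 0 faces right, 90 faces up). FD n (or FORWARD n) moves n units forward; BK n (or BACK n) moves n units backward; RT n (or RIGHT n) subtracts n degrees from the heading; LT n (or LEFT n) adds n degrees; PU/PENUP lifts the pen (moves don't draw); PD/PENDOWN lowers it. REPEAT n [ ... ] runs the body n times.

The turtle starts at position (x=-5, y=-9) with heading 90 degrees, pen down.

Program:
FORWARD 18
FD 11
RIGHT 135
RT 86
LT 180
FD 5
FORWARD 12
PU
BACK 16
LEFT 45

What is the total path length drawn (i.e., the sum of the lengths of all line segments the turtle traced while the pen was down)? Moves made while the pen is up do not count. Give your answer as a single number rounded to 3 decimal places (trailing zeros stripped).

Executing turtle program step by step:
Start: pos=(-5,-9), heading=90, pen down
FD 18: (-5,-9) -> (-5,9) [heading=90, draw]
FD 11: (-5,9) -> (-5,20) [heading=90, draw]
RT 135: heading 90 -> 315
RT 86: heading 315 -> 229
LT 180: heading 229 -> 49
FD 5: (-5,20) -> (-1.72,23.774) [heading=49, draw]
FD 12: (-1.72,23.774) -> (6.153,32.83) [heading=49, draw]
PU: pen up
BK 16: (6.153,32.83) -> (-4.344,20.755) [heading=49, move]
LT 45: heading 49 -> 94
Final: pos=(-4.344,20.755), heading=94, 4 segment(s) drawn

Segment lengths:
  seg 1: (-5,-9) -> (-5,9), length = 18
  seg 2: (-5,9) -> (-5,20), length = 11
  seg 3: (-5,20) -> (-1.72,23.774), length = 5
  seg 4: (-1.72,23.774) -> (6.153,32.83), length = 12
Total = 46

Answer: 46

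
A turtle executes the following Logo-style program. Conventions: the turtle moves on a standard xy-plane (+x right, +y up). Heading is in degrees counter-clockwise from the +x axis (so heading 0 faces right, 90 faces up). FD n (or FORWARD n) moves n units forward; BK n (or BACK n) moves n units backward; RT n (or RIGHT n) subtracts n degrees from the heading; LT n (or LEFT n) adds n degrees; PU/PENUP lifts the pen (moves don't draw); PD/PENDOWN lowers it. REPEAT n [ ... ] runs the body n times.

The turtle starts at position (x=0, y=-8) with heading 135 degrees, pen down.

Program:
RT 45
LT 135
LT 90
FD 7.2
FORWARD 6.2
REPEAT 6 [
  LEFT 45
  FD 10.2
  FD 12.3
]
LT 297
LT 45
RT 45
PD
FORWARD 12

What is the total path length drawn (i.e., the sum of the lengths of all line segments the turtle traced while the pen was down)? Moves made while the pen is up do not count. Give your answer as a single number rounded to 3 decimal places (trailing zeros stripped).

Executing turtle program step by step:
Start: pos=(0,-8), heading=135, pen down
RT 45: heading 135 -> 90
LT 135: heading 90 -> 225
LT 90: heading 225 -> 315
FD 7.2: (0,-8) -> (5.091,-13.091) [heading=315, draw]
FD 6.2: (5.091,-13.091) -> (9.475,-17.475) [heading=315, draw]
REPEAT 6 [
  -- iteration 1/6 --
  LT 45: heading 315 -> 0
  FD 10.2: (9.475,-17.475) -> (19.675,-17.475) [heading=0, draw]
  FD 12.3: (19.675,-17.475) -> (31.975,-17.475) [heading=0, draw]
  -- iteration 2/6 --
  LT 45: heading 0 -> 45
  FD 10.2: (31.975,-17.475) -> (39.188,-10.263) [heading=45, draw]
  FD 12.3: (39.188,-10.263) -> (47.885,-1.565) [heading=45, draw]
  -- iteration 3/6 --
  LT 45: heading 45 -> 90
  FD 10.2: (47.885,-1.565) -> (47.885,8.635) [heading=90, draw]
  FD 12.3: (47.885,8.635) -> (47.885,20.935) [heading=90, draw]
  -- iteration 4/6 --
  LT 45: heading 90 -> 135
  FD 10.2: (47.885,20.935) -> (40.673,28.147) [heading=135, draw]
  FD 12.3: (40.673,28.147) -> (31.975,36.845) [heading=135, draw]
  -- iteration 5/6 --
  LT 45: heading 135 -> 180
  FD 10.2: (31.975,36.845) -> (21.775,36.845) [heading=180, draw]
  FD 12.3: (21.775,36.845) -> (9.475,36.845) [heading=180, draw]
  -- iteration 6/6 --
  LT 45: heading 180 -> 225
  FD 10.2: (9.475,36.845) -> (2.263,29.632) [heading=225, draw]
  FD 12.3: (2.263,29.632) -> (-6.435,20.935) [heading=225, draw]
]
LT 297: heading 225 -> 162
LT 45: heading 162 -> 207
RT 45: heading 207 -> 162
PD: pen down
FD 12: (-6.435,20.935) -> (-17.847,24.643) [heading=162, draw]
Final: pos=(-17.847,24.643), heading=162, 15 segment(s) drawn

Segment lengths:
  seg 1: (0,-8) -> (5.091,-13.091), length = 7.2
  seg 2: (5.091,-13.091) -> (9.475,-17.475), length = 6.2
  seg 3: (9.475,-17.475) -> (19.675,-17.475), length = 10.2
  seg 4: (19.675,-17.475) -> (31.975,-17.475), length = 12.3
  seg 5: (31.975,-17.475) -> (39.188,-10.263), length = 10.2
  seg 6: (39.188,-10.263) -> (47.885,-1.565), length = 12.3
  seg 7: (47.885,-1.565) -> (47.885,8.635), length = 10.2
  seg 8: (47.885,8.635) -> (47.885,20.935), length = 12.3
  seg 9: (47.885,20.935) -> (40.673,28.147), length = 10.2
  seg 10: (40.673,28.147) -> (31.975,36.845), length = 12.3
  seg 11: (31.975,36.845) -> (21.775,36.845), length = 10.2
  seg 12: (21.775,36.845) -> (9.475,36.845), length = 12.3
  seg 13: (9.475,36.845) -> (2.263,29.632), length = 10.2
  seg 14: (2.263,29.632) -> (-6.435,20.935), length = 12.3
  seg 15: (-6.435,20.935) -> (-17.847,24.643), length = 12
Total = 160.4

Answer: 160.4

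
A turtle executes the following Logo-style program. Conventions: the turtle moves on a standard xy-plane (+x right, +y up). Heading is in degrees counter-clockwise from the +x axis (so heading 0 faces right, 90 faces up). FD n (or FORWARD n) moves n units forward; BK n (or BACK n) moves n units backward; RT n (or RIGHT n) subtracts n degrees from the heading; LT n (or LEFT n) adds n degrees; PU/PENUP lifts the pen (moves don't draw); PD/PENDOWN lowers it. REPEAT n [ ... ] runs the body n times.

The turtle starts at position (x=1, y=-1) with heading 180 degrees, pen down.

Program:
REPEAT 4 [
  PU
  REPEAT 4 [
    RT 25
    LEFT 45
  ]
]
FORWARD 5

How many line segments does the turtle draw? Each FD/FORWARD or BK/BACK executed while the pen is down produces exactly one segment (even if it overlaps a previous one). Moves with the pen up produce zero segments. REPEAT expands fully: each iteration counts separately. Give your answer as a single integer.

Answer: 0

Derivation:
Executing turtle program step by step:
Start: pos=(1,-1), heading=180, pen down
REPEAT 4 [
  -- iteration 1/4 --
  PU: pen up
  REPEAT 4 [
    -- iteration 1/4 --
    RT 25: heading 180 -> 155
    LT 45: heading 155 -> 200
    -- iteration 2/4 --
    RT 25: heading 200 -> 175
    LT 45: heading 175 -> 220
    -- iteration 3/4 --
    RT 25: heading 220 -> 195
    LT 45: heading 195 -> 240
    -- iteration 4/4 --
    RT 25: heading 240 -> 215
    LT 45: heading 215 -> 260
  ]
  -- iteration 2/4 --
  PU: pen up
  REPEAT 4 [
    -- iteration 1/4 --
    RT 25: heading 260 -> 235
    LT 45: heading 235 -> 280
    -- iteration 2/4 --
    RT 25: heading 280 -> 255
    LT 45: heading 255 -> 300
    -- iteration 3/4 --
    RT 25: heading 300 -> 275
    LT 45: heading 275 -> 320
    -- iteration 4/4 --
    RT 25: heading 320 -> 295
    LT 45: heading 295 -> 340
  ]
  -- iteration 3/4 --
  PU: pen up
  REPEAT 4 [
    -- iteration 1/4 --
    RT 25: heading 340 -> 315
    LT 45: heading 315 -> 0
    -- iteration 2/4 --
    RT 25: heading 0 -> 335
    LT 45: heading 335 -> 20
    -- iteration 3/4 --
    RT 25: heading 20 -> 355
    LT 45: heading 355 -> 40
    -- iteration 4/4 --
    RT 25: heading 40 -> 15
    LT 45: heading 15 -> 60
  ]
  -- iteration 4/4 --
  PU: pen up
  REPEAT 4 [
    -- iteration 1/4 --
    RT 25: heading 60 -> 35
    LT 45: heading 35 -> 80
    -- iteration 2/4 --
    RT 25: heading 80 -> 55
    LT 45: heading 55 -> 100
    -- iteration 3/4 --
    RT 25: heading 100 -> 75
    LT 45: heading 75 -> 120
    -- iteration 4/4 --
    RT 25: heading 120 -> 95
    LT 45: heading 95 -> 140
  ]
]
FD 5: (1,-1) -> (-2.83,2.214) [heading=140, move]
Final: pos=(-2.83,2.214), heading=140, 0 segment(s) drawn
Segments drawn: 0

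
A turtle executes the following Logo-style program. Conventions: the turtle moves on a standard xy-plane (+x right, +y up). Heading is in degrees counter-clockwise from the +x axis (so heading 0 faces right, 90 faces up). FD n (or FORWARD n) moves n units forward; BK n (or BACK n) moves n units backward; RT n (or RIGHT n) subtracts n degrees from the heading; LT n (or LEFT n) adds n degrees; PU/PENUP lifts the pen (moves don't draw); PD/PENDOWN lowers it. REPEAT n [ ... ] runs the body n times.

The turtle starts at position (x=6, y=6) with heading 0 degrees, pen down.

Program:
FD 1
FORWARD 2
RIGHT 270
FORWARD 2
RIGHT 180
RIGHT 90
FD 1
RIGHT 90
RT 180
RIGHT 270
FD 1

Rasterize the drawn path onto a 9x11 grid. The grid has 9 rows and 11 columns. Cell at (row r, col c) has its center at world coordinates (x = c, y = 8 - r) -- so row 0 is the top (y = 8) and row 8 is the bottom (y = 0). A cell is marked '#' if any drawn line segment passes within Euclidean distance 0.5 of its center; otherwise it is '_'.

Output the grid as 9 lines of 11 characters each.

Answer: ________##_
_________#_
______####_
___________
___________
___________
___________
___________
___________

Derivation:
Segment 0: (6,6) -> (7,6)
Segment 1: (7,6) -> (9,6)
Segment 2: (9,6) -> (9,8)
Segment 3: (9,8) -> (8,8)
Segment 4: (8,8) -> (9,8)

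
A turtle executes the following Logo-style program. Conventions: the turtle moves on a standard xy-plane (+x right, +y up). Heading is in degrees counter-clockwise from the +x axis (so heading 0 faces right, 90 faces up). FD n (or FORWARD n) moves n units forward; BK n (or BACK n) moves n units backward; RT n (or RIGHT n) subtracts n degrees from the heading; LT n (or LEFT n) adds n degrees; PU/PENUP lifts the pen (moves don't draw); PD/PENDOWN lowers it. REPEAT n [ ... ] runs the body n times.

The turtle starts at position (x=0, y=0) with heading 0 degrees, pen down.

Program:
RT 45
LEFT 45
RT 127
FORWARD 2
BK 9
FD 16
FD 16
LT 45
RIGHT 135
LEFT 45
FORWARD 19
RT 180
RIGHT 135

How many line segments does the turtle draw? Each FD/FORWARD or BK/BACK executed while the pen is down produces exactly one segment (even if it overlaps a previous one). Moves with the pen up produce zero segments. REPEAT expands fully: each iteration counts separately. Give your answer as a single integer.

Answer: 5

Derivation:
Executing turtle program step by step:
Start: pos=(0,0), heading=0, pen down
RT 45: heading 0 -> 315
LT 45: heading 315 -> 0
RT 127: heading 0 -> 233
FD 2: (0,0) -> (-1.204,-1.597) [heading=233, draw]
BK 9: (-1.204,-1.597) -> (4.213,5.59) [heading=233, draw]
FD 16: (4.213,5.59) -> (-5.416,-7.188) [heading=233, draw]
FD 16: (-5.416,-7.188) -> (-15.045,-19.966) [heading=233, draw]
LT 45: heading 233 -> 278
RT 135: heading 278 -> 143
LT 45: heading 143 -> 188
FD 19: (-15.045,-19.966) -> (-33.86,-22.61) [heading=188, draw]
RT 180: heading 188 -> 8
RT 135: heading 8 -> 233
Final: pos=(-33.86,-22.61), heading=233, 5 segment(s) drawn
Segments drawn: 5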